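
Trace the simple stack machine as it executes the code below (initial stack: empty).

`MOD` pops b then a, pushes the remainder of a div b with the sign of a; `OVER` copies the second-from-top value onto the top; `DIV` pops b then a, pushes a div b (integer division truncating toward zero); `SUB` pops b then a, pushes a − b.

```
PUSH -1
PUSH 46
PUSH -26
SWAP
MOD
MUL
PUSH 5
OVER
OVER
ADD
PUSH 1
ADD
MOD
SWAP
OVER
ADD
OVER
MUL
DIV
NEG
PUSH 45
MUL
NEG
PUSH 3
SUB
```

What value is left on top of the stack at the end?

-3

PUSH -1  → -1
PUSH 46  → -1 46
PUSH -26 → -1 46 -26
SWAP     → -1 -26 46
MOD      → -1 -26
MUL      → 26
PUSH 5   → 26 5
OVER     → 26 5 26
OVER     → 26 5 26 5
ADD      → 26 5 31
PUSH 1   → 26 5 31 1
ADD      → 26 5 32
MOD      → 26 5
SWAP     → 5 26
OVER     → 5 26 5
ADD      → 5 31
OVER     → 5 31 5
MUL      → 5 155
DIV      → 0
NEG      → 0
PUSH 45  → 0 45
MUL      → 0
NEG      → 0
PUSH 3   → 0 3
SUB      → -3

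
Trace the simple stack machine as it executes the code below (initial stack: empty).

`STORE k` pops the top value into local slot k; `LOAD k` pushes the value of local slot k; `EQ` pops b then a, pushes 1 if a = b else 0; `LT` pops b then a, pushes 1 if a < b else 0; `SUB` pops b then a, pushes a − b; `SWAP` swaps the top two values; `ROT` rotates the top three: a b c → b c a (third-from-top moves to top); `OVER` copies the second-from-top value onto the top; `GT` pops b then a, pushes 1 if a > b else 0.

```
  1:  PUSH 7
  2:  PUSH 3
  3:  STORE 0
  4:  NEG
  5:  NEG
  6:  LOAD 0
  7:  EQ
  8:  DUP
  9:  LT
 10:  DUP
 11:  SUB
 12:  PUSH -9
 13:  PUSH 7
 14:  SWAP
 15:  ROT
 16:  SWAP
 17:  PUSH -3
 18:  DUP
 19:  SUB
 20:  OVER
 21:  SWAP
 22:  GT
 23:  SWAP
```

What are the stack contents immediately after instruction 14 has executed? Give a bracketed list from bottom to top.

PUSH 7  -> [7]
PUSH 3  -> [7, 3]
STORE 0 -> [7]
NEG     -> [-7]
NEG     -> [7]
LOAD 0  -> [7, 3]
EQ      -> [0]
DUP     -> [0, 0]
LT      -> [0]
DUP     -> [0, 0]
SUB     -> [0]
PUSH -9 -> [0, -9]
PUSH 7  -> [0, -9, 7]
SWAP    -> [0, 7, -9]

[0, 7, -9]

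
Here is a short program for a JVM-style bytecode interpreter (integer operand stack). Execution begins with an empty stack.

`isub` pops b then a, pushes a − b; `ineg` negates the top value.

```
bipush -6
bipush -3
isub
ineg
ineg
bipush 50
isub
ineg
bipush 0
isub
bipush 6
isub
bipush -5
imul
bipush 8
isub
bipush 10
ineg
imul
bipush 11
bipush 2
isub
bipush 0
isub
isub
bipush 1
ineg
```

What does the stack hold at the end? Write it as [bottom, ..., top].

bipush -6 : -6
bipush -3 : -6 -3
isub      : -3
ineg      : 3
ineg      : -3
bipush 50 : -3 50
isub      : -53
ineg      : 53
bipush 0  : 53 0
isub      : 53
bipush 6  : 53 6
isub      : 47
bipush -5 : 47 -5
imul      : -235
bipush 8  : -235 8
isub      : -243
bipush 10 : -243 10
ineg      : -243 -10
imul      : 2430
bipush 11 : 2430 11
bipush 2  : 2430 11 2
isub      : 2430 9
bipush 0  : 2430 9 0
isub      : 2430 9
isub      : 2421
bipush 1  : 2421 1
ineg      : 2421 -1

[2421, -1]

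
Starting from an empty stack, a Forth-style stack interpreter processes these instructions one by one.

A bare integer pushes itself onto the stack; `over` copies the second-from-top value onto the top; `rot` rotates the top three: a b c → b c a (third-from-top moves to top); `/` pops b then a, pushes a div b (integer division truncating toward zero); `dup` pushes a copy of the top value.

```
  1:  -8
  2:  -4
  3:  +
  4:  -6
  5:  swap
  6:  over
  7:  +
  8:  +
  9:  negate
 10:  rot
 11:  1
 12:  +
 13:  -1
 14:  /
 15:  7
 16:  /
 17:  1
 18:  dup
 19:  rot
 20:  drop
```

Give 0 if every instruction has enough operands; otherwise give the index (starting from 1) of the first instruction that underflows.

-8     → -8
-4     → -8 -4
+      → -12
-6     → -12 -6
swap   → -6 -12
over   → -6 -12 -6
+      → -6 -18
+      → -24
negate → 24
rot  — needs 3 operands, stack has 1 → underflow

10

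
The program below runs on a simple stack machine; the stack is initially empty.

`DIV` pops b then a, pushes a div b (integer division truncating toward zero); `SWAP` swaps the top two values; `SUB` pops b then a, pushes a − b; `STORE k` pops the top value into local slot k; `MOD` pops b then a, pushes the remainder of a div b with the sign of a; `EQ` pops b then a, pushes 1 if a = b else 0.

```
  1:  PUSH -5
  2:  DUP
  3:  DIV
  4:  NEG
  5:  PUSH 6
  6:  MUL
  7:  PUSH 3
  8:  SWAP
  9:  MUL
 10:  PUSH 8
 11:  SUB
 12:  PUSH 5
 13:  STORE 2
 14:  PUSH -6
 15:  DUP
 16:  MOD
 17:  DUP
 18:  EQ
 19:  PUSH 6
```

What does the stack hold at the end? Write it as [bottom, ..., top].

[-26, 1, 6]

PUSH -5 -> -5
DUP     -> -5 -5
DIV     -> 1
NEG     -> -1
PUSH 6  -> -1 6
MUL     -> -6
PUSH 3  -> -6 3
SWAP    -> 3 -6
MUL     -> -18
PUSH 8  -> -18 8
SUB     -> -26
PUSH 5  -> -26 5
STORE 2 -> -26
PUSH -6 -> -26 -6
DUP     -> -26 -6 -6
MOD     -> -26 0
DUP     -> -26 0 0
EQ      -> -26 1
PUSH 6  -> -26 1 6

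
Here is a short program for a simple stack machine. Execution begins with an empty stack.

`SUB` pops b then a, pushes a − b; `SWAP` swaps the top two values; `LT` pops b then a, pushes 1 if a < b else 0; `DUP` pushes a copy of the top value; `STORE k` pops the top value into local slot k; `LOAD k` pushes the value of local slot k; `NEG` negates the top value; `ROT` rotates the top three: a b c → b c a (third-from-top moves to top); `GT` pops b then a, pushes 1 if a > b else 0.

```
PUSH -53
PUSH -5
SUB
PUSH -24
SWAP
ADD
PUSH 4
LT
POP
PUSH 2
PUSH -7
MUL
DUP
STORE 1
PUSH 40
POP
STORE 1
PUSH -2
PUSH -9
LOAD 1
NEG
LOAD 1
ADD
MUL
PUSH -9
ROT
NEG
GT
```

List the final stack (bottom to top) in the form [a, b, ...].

[0, 0]

PUSH -53  [-53]
PUSH -5   [-53, -5]
SUB       [-48]
PUSH -24  [-48, -24]
SWAP      [-24, -48]
ADD       [-72]
PUSH 4    [-72, 4]
LT        [1]
POP       []
PUSH 2    [2]
PUSH -7   [2, -7]
MUL       [-14]
DUP       [-14, -14]
STORE 1   [-14]
PUSH 40   [-14, 40]
POP       [-14]
STORE 1   []
PUSH -2   [-2]
PUSH -9   [-2, -9]
LOAD 1    [-2, -9, -14]
NEG       [-2, -9, 14]
LOAD 1    [-2, -9, 14, -14]
ADD       [-2, -9, 0]
MUL       [-2, 0]
PUSH -9   [-2, 0, -9]
ROT       [0, -9, -2]
NEG       [0, -9, 2]
GT        [0, 0]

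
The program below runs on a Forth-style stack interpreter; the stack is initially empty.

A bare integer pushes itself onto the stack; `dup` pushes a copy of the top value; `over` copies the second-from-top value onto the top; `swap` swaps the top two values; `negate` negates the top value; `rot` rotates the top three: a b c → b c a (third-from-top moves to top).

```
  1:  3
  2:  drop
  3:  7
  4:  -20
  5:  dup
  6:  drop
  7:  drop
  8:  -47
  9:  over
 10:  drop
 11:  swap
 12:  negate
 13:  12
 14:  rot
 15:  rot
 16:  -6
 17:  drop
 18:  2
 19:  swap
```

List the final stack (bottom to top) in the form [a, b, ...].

3       [3]
drop    []
7       [7]
-20     [7, -20]
dup     [7, -20, -20]
drop    [7, -20]
drop    [7]
-47     [7, -47]
over    [7, -47, 7]
drop    [7, -47]
swap    [-47, 7]
negate  [-47, -7]
12      [-47, -7, 12]
rot     [-7, 12, -47]
rot     [12, -47, -7]
-6      [12, -47, -7, -6]
drop    [12, -47, -7]
2       [12, -47, -7, 2]
swap    [12, -47, 2, -7]

[12, -47, 2, -7]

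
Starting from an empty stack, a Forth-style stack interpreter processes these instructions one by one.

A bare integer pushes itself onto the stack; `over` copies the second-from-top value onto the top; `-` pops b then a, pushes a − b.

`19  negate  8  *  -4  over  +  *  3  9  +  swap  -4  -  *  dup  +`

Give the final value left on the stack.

569184

19     -> 19
negate -> -19
8      -> -19 8
*      -> -152
-4     -> -152 -4
over   -> -152 -4 -152
+      -> -152 -156
*      -> 23712
3      -> 23712 3
9      -> 23712 3 9
+      -> 23712 12
swap   -> 12 23712
-4     -> 12 23712 -4
-      -> 12 23716
*      -> 284592
dup    -> 284592 284592
+      -> 569184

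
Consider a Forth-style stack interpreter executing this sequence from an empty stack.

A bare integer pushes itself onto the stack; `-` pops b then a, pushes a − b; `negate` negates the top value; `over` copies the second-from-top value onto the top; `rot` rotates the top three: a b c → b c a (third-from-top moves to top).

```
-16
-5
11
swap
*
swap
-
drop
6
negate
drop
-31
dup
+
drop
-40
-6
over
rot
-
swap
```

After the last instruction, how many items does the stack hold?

2

-16    → -16
-5     → -16 -5
11     → -16 -5 11
swap   → -16 11 -5
*      → -16 -55
swap   → -55 -16
-      → -39
drop   → (empty)
6      → 6
negate → -6
drop   → (empty)
-31    → -31
dup    → -31 -31
+      → -62
drop   → (empty)
-40    → -40
-6     → -40 -6
over   → -40 -6 -40
rot    → -6 -40 -40
-      → -6 0
swap   → 0 -6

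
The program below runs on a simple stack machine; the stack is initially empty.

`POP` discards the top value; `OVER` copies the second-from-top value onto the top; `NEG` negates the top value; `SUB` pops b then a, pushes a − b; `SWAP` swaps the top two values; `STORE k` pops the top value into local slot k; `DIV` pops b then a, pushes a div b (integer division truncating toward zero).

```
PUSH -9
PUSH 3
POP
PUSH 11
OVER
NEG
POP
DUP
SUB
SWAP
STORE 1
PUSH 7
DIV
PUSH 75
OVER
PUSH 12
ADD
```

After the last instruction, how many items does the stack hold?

PUSH -9 → -9
PUSH 3  → -9 3
POP     → -9
PUSH 11 → -9 11
OVER    → -9 11 -9
NEG     → -9 11 9
POP     → -9 11
DUP     → -9 11 11
SUB     → -9 0
SWAP    → 0 -9
STORE 1 → 0
PUSH 7  → 0 7
DIV     → 0
PUSH 75 → 0 75
OVER    → 0 75 0
PUSH 12 → 0 75 0 12
ADD     → 0 75 12

3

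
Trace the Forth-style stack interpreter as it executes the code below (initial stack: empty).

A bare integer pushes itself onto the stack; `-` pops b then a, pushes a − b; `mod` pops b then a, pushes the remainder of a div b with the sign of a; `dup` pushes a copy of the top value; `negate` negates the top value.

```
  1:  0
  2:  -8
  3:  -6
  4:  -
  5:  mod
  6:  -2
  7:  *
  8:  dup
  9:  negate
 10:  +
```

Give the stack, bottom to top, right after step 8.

0   → [0]
-8  → [0, -8]
-6  → [0, -8, -6]
-   → [0, -2]
mod → [0]
-2  → [0, -2]
*   → [0]
dup → [0, 0]

[0, 0]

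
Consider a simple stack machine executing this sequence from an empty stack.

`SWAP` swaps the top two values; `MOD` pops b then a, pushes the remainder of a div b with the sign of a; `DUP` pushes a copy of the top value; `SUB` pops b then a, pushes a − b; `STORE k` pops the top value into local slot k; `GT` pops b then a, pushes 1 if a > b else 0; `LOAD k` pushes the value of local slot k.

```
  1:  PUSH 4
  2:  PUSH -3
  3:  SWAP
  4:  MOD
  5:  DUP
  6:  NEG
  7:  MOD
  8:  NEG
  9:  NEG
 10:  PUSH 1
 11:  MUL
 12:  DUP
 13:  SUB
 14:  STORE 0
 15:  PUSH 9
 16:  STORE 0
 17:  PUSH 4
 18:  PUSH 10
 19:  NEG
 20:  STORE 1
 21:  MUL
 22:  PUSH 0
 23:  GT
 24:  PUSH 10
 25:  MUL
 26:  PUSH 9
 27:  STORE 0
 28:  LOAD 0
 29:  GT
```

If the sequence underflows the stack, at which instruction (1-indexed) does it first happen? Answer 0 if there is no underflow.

21

PUSH 4  -> 4
PUSH -3 -> 4 -3
SWAP    -> -3 4
MOD     -> -3
DUP     -> -3 -3
NEG     -> -3 3
MOD     -> 0
NEG     -> 0
NEG     -> 0
PUSH 1  -> 0 1
MUL     -> 0
DUP     -> 0 0
SUB     -> 0
STORE 0 -> (empty)
PUSH 9  -> 9
STORE 0 -> (empty)
PUSH 4  -> 4
PUSH 10 -> 4 10
NEG     -> 4 -10
STORE 1 -> 4
MUL  — needs 2 operands, stack has 1 → underflow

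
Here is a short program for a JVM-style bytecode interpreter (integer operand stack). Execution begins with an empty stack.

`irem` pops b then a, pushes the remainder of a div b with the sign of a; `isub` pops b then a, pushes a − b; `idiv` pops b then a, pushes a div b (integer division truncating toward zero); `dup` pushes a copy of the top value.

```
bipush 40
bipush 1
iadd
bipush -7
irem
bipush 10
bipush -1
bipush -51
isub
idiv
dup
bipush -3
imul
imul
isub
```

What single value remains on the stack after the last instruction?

6

bipush 40  : [40]
bipush 1   : [40, 1]
iadd       : [41]
bipush -7  : [41, -7]
irem       : [6]
bipush 10  : [6, 10]
bipush -1  : [6, 10, -1]
bipush -51 : [6, 10, -1, -51]
isub       : [6, 10, 50]
idiv       : [6, 0]
dup        : [6, 0, 0]
bipush -3  : [6, 0, 0, -3]
imul       : [6, 0, 0]
imul       : [6, 0]
isub       : [6]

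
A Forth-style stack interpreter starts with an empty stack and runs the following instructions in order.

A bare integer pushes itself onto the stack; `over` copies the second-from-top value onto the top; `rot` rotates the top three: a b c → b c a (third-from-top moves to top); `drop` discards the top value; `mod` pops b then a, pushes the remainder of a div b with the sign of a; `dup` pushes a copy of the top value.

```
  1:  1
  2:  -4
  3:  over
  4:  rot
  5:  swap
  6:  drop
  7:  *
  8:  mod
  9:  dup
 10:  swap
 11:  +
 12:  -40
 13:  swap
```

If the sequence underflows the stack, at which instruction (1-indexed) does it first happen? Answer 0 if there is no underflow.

1    → [1]
-4   → [1, -4]
over → [1, -4, 1]
rot  → [-4, 1, 1]
swap → [-4, 1, 1]
drop → [-4, 1]
*    → [-4]
mod  — needs 2 operands, stack has 1 → underflow

8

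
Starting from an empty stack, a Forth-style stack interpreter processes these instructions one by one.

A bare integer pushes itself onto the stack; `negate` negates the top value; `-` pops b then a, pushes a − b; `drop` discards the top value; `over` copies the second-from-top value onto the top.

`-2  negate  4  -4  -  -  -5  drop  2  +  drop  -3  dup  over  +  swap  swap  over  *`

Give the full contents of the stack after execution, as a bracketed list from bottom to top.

[-3, 18]

-2     → [-2]
negate → [2]
4      → [2, 4]
-4     → [2, 4, -4]
-      → [2, 8]
-      → [-6]
-5     → [-6, -5]
drop   → [-6]
2      → [-6, 2]
+      → [-4]
drop   → []
-3     → [-3]
dup    → [-3, -3]
over   → [-3, -3, -3]
+      → [-3, -6]
swap   → [-6, -3]
swap   → [-3, -6]
over   → [-3, -6, -3]
*      → [-3, 18]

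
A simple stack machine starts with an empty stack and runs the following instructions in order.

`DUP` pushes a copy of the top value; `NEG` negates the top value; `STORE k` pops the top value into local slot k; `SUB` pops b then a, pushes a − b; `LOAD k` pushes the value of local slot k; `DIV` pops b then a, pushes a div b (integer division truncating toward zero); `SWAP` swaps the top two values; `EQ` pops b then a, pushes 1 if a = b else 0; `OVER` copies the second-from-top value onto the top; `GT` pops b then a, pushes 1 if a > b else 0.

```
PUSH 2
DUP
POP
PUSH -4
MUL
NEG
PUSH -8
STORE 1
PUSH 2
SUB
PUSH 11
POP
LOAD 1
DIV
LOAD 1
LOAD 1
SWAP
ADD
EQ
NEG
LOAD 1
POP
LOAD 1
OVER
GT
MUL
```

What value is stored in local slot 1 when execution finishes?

-8

PUSH 2  → [2]
DUP     → [2, 2]
POP     → [2]
PUSH -4 → [2, -4]
MUL     → [-8]
NEG     → [8]
PUSH -8 → [8, -8]
STORE 1 → [8]
PUSH 2  → [8, 2]
SUB     → [6]
PUSH 11 → [6, 11]
POP     → [6]
LOAD 1  → [6, -8]
DIV     → [0]
LOAD 1  → [0, -8]
LOAD 1  → [0, -8, -8]
SWAP    → [0, -8, -8]
ADD     → [0, -16]
EQ      → [0]
NEG     → [0]
LOAD 1  → [0, -8]
POP     → [0]
LOAD 1  → [0, -8]
OVER    → [0, -8, 0]
GT      → [0, 0]
MUL     → [0]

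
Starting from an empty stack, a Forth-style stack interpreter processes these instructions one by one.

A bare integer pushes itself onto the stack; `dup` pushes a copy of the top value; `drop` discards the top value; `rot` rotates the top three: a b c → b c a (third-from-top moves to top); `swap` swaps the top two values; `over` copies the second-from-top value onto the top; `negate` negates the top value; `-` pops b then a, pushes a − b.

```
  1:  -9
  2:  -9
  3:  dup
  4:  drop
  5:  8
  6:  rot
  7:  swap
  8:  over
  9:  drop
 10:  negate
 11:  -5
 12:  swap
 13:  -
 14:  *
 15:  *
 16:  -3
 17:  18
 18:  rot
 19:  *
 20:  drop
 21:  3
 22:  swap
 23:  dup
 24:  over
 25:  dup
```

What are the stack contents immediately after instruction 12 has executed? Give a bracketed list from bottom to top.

-9     -> [-9]
-9     -> [-9, -9]
dup    -> [-9, -9, -9]
drop   -> [-9, -9]
8      -> [-9, -9, 8]
rot    -> [-9, 8, -9]
swap   -> [-9, -9, 8]
over   -> [-9, -9, 8, -9]
drop   -> [-9, -9, 8]
negate -> [-9, -9, -8]
-5     -> [-9, -9, -8, -5]
swap   -> [-9, -9, -5, -8]

[-9, -9, -5, -8]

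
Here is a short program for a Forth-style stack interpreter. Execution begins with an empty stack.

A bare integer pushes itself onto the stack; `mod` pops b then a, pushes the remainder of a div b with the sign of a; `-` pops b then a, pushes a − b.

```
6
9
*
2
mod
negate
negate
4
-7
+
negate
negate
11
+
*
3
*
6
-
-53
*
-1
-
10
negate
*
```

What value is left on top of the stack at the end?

-3190

6       6
9       6 9
*       54
2       54 2
mod     0
negate  0
negate  0
4       0 4
-7      0 4 -7
+       0 -3
negate  0 3
negate  0 -3
11      0 -3 11
+       0 8
*       0
3       0 3
*       0
6       0 6
-       -6
-53     -6 -53
*       318
-1      318 -1
-       319
10      319 10
negate  319 -10
*       -3190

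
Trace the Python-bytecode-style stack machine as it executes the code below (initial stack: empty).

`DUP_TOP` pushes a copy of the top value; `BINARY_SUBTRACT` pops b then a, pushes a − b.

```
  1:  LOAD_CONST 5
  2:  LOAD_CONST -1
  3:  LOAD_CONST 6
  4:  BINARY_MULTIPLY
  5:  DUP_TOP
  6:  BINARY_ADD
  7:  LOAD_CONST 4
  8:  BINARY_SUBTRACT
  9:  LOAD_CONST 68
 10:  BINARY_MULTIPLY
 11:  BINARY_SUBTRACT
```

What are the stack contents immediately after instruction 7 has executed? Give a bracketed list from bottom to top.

[5, -12, 4]

LOAD_CONST 5    -> 5
LOAD_CONST -1   -> 5 -1
LOAD_CONST 6    -> 5 -1 6
BINARY_MULTIPLY -> 5 -6
DUP_TOP         -> 5 -6 -6
BINARY_ADD      -> 5 -12
LOAD_CONST 4    -> 5 -12 4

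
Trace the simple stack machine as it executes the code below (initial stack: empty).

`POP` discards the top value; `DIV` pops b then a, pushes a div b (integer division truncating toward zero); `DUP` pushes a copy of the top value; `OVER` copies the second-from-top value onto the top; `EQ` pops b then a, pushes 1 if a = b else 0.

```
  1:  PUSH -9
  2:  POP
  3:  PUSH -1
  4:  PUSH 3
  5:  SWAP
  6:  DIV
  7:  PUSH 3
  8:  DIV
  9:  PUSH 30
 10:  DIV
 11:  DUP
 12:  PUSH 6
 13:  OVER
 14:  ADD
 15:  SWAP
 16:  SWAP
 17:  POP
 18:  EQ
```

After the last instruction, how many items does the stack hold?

1

PUSH -9 : [-9]
POP     : []
PUSH -1 : [-1]
PUSH 3  : [-1, 3]
SWAP    : [3, -1]
DIV     : [-3]
PUSH 3  : [-3, 3]
DIV     : [-1]
PUSH 30 : [-1, 30]
DIV     : [0]
DUP     : [0, 0]
PUSH 6  : [0, 0, 6]
OVER    : [0, 0, 6, 0]
ADD     : [0, 0, 6]
SWAP    : [0, 6, 0]
SWAP    : [0, 0, 6]
POP     : [0, 0]
EQ      : [1]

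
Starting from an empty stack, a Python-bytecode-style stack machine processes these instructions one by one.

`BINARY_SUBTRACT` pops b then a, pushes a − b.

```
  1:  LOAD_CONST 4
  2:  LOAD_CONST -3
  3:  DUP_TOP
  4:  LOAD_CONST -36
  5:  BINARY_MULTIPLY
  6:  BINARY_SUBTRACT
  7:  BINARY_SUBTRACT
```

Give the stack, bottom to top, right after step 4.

LOAD_CONST 4   -> [4]
LOAD_CONST -3  -> [4, -3]
DUP_TOP        -> [4, -3, -3]
LOAD_CONST -36 -> [4, -3, -3, -36]

[4, -3, -3, -36]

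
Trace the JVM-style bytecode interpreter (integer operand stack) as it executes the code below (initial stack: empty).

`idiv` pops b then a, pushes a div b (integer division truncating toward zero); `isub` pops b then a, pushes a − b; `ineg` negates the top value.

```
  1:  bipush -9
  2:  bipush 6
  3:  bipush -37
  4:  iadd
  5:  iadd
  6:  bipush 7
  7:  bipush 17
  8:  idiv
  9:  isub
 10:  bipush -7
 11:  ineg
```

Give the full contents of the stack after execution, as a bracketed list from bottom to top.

[-40, 7]

bipush -9   [-9]
bipush 6    [-9, 6]
bipush -37  [-9, 6, -37]
iadd        [-9, -31]
iadd        [-40]
bipush 7    [-40, 7]
bipush 17   [-40, 7, 17]
idiv        [-40, 0]
isub        [-40]
bipush -7   [-40, -7]
ineg        [-40, 7]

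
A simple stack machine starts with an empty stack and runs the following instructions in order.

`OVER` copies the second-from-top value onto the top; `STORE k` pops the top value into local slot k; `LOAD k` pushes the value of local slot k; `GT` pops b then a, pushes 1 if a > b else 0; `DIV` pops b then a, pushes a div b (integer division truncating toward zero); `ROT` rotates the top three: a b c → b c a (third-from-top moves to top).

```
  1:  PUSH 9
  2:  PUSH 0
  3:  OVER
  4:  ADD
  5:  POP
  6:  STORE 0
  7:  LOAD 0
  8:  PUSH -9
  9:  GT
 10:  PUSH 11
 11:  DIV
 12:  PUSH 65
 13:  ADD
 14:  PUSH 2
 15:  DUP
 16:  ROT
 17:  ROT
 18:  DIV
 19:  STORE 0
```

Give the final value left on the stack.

2

PUSH 9  : 9
PUSH 0  : 9 0
OVER    : 9 0 9
ADD     : 9 9
POP     : 9
STORE 0 : (empty)
LOAD 0  : 9
PUSH -9 : 9 -9
GT      : 1
PUSH 11 : 1 11
DIV     : 0
PUSH 65 : 0 65
ADD     : 65
PUSH 2  : 65 2
DUP     : 65 2 2
ROT     : 2 2 65
ROT     : 2 65 2
DIV     : 2 32
STORE 0 : 2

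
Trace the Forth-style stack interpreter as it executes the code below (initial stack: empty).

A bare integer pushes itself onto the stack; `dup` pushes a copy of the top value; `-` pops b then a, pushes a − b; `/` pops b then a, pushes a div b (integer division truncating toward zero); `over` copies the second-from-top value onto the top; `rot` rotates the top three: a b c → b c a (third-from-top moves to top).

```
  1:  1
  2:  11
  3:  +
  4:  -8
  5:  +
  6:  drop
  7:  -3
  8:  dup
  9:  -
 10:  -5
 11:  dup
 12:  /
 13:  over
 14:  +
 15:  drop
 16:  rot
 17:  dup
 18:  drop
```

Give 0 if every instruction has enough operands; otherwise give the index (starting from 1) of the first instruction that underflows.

1     1
11    1 11
+     12
-8    12 -8
+     4
drop  (empty)
-3    -3
dup   -3 -3
-     0
-5    0 -5
dup   0 -5 -5
/     0 1
over  0 1 0
+     0 1
drop  0
rot  — needs 3 operands, stack has 1 → underflow

16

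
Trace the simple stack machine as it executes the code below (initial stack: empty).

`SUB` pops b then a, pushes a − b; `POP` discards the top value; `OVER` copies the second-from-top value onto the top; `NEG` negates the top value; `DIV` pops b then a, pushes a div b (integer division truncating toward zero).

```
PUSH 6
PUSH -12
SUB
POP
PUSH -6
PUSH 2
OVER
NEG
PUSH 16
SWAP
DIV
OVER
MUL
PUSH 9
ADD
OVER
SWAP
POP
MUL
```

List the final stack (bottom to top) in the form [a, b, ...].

[-6, 4]

PUSH 6   -> 6
PUSH -12 -> 6 -12
SUB      -> 18
POP      -> (empty)
PUSH -6  -> -6
PUSH 2   -> -6 2
OVER     -> -6 2 -6
NEG      -> -6 2 6
PUSH 16  -> -6 2 6 16
SWAP     -> -6 2 16 6
DIV      -> -6 2 2
OVER     -> -6 2 2 2
MUL      -> -6 2 4
PUSH 9   -> -6 2 4 9
ADD      -> -6 2 13
OVER     -> -6 2 13 2
SWAP     -> -6 2 2 13
POP      -> -6 2 2
MUL      -> -6 4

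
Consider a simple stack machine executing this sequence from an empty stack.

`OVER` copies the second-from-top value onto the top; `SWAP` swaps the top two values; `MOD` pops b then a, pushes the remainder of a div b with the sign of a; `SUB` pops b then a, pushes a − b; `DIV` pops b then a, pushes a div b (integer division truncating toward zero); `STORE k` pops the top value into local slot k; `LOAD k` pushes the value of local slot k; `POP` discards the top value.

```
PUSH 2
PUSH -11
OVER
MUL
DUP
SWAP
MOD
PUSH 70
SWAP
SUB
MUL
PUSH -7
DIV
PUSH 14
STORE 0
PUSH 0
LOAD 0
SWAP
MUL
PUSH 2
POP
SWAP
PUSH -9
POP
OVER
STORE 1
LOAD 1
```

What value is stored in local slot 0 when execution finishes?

14

PUSH 2   : [2]
PUSH -11 : [2, -11]
OVER     : [2, -11, 2]
MUL      : [2, -22]
DUP      : [2, -22, -22]
SWAP     : [2, -22, -22]
MOD      : [2, 0]
PUSH 70  : [2, 0, 70]
SWAP     : [2, 70, 0]
SUB      : [2, 70]
MUL      : [140]
PUSH -7  : [140, -7]
DIV      : [-20]
PUSH 14  : [-20, 14]
STORE 0  : [-20]
PUSH 0   : [-20, 0]
LOAD 0   : [-20, 0, 14]
SWAP     : [-20, 14, 0]
MUL      : [-20, 0]
PUSH 2   : [-20, 0, 2]
POP      : [-20, 0]
SWAP     : [0, -20]
PUSH -9  : [0, -20, -9]
POP      : [0, -20]
OVER     : [0, -20, 0]
STORE 1  : [0, -20]
LOAD 1   : [0, -20, 0]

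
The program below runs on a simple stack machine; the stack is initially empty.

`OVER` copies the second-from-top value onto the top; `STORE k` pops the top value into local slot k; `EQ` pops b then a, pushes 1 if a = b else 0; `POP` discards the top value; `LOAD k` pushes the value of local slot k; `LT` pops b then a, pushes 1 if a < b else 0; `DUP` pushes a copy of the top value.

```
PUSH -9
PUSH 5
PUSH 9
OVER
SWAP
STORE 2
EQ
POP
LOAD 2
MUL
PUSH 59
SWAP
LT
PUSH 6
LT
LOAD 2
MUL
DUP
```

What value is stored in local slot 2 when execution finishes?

9

PUSH -9 -> -9
PUSH 5  -> -9 5
PUSH 9  -> -9 5 9
OVER    -> -9 5 9 5
SWAP    -> -9 5 5 9
STORE 2 -> -9 5 5
EQ      -> -9 1
POP     -> -9
LOAD 2  -> -9 9
MUL     -> -81
PUSH 59 -> -81 59
SWAP    -> 59 -81
LT      -> 0
PUSH 6  -> 0 6
LT      -> 1
LOAD 2  -> 1 9
MUL     -> 9
DUP     -> 9 9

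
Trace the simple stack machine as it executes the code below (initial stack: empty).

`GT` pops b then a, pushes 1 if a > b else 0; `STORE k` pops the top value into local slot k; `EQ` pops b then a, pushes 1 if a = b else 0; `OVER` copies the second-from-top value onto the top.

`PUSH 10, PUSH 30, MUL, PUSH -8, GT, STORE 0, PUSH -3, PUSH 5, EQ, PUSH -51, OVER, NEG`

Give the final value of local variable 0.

1

PUSH 10  -> 10
PUSH 30  -> 10 30
MUL      -> 300
PUSH -8  -> 300 -8
GT       -> 1
STORE 0  -> (empty)
PUSH -3  -> -3
PUSH 5   -> -3 5
EQ       -> 0
PUSH -51 -> 0 -51
OVER     -> 0 -51 0
NEG      -> 0 -51 0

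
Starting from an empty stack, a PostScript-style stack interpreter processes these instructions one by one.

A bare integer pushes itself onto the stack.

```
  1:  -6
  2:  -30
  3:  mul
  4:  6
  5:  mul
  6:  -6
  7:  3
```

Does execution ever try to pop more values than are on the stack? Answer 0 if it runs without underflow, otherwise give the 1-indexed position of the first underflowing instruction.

0

-6  -> -6
-30 -> -6 -30
mul -> 180
6   -> 180 6
mul -> 1080
-6  -> 1080 -6
3   -> 1080 -6 3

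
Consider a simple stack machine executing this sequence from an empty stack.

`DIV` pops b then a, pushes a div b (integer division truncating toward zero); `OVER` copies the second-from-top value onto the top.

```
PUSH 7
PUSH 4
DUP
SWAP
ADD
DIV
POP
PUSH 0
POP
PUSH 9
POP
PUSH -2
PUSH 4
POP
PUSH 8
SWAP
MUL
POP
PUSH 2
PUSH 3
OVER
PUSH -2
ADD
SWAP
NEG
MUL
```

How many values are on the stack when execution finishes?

PUSH 7  → [7]
PUSH 4  → [7, 4]
DUP     → [7, 4, 4]
SWAP    → [7, 4, 4]
ADD     → [7, 8]
DIV     → [0]
POP     → []
PUSH 0  → [0]
POP     → []
PUSH 9  → [9]
POP     → []
PUSH -2 → [-2]
PUSH 4  → [-2, 4]
POP     → [-2]
PUSH 8  → [-2, 8]
SWAP    → [8, -2]
MUL     → [-16]
POP     → []
PUSH 2  → [2]
PUSH 3  → [2, 3]
OVER    → [2, 3, 2]
PUSH -2 → [2, 3, 2, -2]
ADD     → [2, 3, 0]
SWAP    → [2, 0, 3]
NEG     → [2, 0, -3]
MUL     → [2, 0]

2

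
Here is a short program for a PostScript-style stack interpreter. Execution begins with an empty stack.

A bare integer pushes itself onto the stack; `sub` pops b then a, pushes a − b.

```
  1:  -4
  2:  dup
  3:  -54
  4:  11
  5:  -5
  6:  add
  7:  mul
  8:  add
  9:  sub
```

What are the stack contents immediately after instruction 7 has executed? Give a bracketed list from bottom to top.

-4  -> -4
dup -> -4 -4
-54 -> -4 -4 -54
11  -> -4 -4 -54 11
-5  -> -4 -4 -54 11 -5
add -> -4 -4 -54 6
mul -> -4 -4 -324

[-4, -4, -324]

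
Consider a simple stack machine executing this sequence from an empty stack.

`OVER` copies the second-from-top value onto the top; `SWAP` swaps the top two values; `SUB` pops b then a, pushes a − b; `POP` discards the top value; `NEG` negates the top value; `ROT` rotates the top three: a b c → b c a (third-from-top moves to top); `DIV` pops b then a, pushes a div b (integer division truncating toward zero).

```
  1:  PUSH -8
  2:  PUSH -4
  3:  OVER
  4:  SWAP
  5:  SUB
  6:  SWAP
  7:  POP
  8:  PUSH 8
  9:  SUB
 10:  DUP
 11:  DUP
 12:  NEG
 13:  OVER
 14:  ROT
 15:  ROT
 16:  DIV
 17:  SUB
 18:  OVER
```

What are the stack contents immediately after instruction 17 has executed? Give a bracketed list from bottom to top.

PUSH -8  -8
PUSH -4  -8 -4
OVER     -8 -4 -8
SWAP     -8 -8 -4
SUB      -8 -4
SWAP     -4 -8
POP      -4
PUSH 8   -4 8
SUB      -12
DUP      -12 -12
DUP      -12 -12 -12
NEG      -12 -12 12
OVER     -12 -12 12 -12
ROT      -12 12 -12 -12
ROT      -12 -12 -12 12
DIV      -12 -12 -1
SUB      -12 -11

[-12, -11]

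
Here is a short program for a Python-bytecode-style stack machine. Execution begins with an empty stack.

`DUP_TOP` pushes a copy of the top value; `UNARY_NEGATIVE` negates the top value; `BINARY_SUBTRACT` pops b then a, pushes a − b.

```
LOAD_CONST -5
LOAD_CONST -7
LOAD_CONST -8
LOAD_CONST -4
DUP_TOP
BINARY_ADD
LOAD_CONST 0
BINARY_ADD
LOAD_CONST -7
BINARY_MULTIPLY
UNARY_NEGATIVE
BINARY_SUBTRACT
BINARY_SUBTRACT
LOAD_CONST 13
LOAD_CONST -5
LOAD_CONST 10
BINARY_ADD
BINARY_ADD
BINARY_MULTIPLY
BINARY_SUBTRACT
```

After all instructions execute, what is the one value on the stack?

LOAD_CONST -5    [-5]
LOAD_CONST -7    [-5, -7]
LOAD_CONST -8    [-5, -7, -8]
LOAD_CONST -4    [-5, -7, -8, -4]
DUP_TOP          [-5, -7, -8, -4, -4]
BINARY_ADD       [-5, -7, -8, -8]
LOAD_CONST 0     [-5, -7, -8, -8, 0]
BINARY_ADD       [-5, -7, -8, -8]
LOAD_CONST -7    [-5, -7, -8, -8, -7]
BINARY_MULTIPLY  [-5, -7, -8, 56]
UNARY_NEGATIVE   [-5, -7, -8, -56]
BINARY_SUBTRACT  [-5, -7, 48]
BINARY_SUBTRACT  [-5, -55]
LOAD_CONST 13    [-5, -55, 13]
LOAD_CONST -5    [-5, -55, 13, -5]
LOAD_CONST 10    [-5, -55, 13, -5, 10]
BINARY_ADD       [-5, -55, 13, 5]
BINARY_ADD       [-5, -55, 18]
BINARY_MULTIPLY  [-5, -990]
BINARY_SUBTRACT  [985]

985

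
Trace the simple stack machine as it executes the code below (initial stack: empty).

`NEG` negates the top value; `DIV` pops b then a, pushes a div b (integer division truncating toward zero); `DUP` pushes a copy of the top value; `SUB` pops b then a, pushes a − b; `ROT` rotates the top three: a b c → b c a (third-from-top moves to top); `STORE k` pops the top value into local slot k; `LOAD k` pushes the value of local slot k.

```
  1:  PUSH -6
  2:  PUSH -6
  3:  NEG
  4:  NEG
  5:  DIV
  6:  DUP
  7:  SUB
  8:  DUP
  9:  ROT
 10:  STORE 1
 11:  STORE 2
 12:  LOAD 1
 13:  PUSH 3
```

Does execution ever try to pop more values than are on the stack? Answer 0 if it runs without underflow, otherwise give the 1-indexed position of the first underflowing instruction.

PUSH -6  [-6]
PUSH -6  [-6, -6]
NEG      [-6, 6]
NEG      [-6, -6]
DIV      [1]
DUP      [1, 1]
SUB      [0]
DUP      [0, 0]
ROT  — needs 3 operands, stack has 2 → underflow

9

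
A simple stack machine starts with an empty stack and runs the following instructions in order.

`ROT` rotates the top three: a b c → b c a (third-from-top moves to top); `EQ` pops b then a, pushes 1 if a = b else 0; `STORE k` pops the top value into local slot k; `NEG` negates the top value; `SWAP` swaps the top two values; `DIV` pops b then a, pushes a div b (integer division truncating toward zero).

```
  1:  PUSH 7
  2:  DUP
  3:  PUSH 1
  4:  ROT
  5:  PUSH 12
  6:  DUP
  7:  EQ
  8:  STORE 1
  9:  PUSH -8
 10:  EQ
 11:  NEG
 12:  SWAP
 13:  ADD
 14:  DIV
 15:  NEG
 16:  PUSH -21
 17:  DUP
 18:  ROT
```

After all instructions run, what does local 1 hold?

1

PUSH 7   -> [7]
DUP      -> [7, 7]
PUSH 1   -> [7, 7, 1]
ROT      -> [7, 1, 7]
PUSH 12  -> [7, 1, 7, 12]
DUP      -> [7, 1, 7, 12, 12]
EQ       -> [7, 1, 7, 1]
STORE 1  -> [7, 1, 7]
PUSH -8  -> [7, 1, 7, -8]
EQ       -> [7, 1, 0]
NEG      -> [7, 1, 0]
SWAP     -> [7, 0, 1]
ADD      -> [7, 1]
DIV      -> [7]
NEG      -> [-7]
PUSH -21 -> [-7, -21]
DUP      -> [-7, -21, -21]
ROT      -> [-21, -21, -7]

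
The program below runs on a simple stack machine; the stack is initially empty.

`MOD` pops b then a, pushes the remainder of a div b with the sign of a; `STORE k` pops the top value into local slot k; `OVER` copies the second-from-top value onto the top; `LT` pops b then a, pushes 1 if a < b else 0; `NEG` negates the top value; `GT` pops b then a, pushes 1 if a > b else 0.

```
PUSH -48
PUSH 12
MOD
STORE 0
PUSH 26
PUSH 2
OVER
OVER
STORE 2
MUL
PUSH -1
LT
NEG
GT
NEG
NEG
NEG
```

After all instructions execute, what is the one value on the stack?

PUSH -48  -48
PUSH 12   -48 12
MOD       0
STORE 0   (empty)
PUSH 26   26
PUSH 2    26 2
OVER      26 2 26
OVER      26 2 26 2
STORE 2   26 2 26
MUL       26 52
PUSH -1   26 52 -1
LT        26 0
NEG       26 0
GT        1
NEG       -1
NEG       1
NEG       -1

-1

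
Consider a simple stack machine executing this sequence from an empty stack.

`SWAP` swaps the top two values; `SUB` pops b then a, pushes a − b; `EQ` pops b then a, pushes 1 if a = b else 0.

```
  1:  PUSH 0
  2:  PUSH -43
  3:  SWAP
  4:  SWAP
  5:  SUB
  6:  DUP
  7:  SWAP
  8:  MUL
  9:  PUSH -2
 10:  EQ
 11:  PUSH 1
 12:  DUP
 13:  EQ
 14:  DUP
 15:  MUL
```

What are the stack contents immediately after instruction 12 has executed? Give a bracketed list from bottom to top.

PUSH 0   -> 0
PUSH -43 -> 0 -43
SWAP     -> -43 0
SWAP     -> 0 -43
SUB      -> 43
DUP      -> 43 43
SWAP     -> 43 43
MUL      -> 1849
PUSH -2  -> 1849 -2
EQ       -> 0
PUSH 1   -> 0 1
DUP      -> 0 1 1

[0, 1, 1]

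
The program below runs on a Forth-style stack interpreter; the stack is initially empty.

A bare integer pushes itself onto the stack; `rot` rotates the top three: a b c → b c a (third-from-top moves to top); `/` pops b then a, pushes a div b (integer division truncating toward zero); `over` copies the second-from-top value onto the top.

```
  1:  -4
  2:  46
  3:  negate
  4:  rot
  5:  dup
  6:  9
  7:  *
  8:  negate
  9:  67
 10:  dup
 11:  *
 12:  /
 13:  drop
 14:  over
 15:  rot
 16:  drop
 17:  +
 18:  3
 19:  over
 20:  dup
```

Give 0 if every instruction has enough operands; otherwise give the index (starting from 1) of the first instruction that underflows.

4

-4     : [-4]
46     : [-4, 46]
negate : [-4, -46]
rot  — needs 3 operands, stack has 2 → underflow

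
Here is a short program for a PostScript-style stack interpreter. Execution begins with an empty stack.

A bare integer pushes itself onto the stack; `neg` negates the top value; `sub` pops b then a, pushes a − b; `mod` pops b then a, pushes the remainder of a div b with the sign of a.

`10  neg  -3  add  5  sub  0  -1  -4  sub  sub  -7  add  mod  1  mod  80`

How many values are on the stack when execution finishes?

2

10  : [10]
neg : [-10]
-3  : [-10, -3]
add : [-13]
5   : [-13, 5]
sub : [-18]
0   : [-18, 0]
-1  : [-18, 0, -1]
-4  : [-18, 0, -1, -4]
sub : [-18, 0, 3]
sub : [-18, -3]
-7  : [-18, -3, -7]
add : [-18, -10]
mod : [-8]
1   : [-8, 1]
mod : [0]
80  : [0, 80]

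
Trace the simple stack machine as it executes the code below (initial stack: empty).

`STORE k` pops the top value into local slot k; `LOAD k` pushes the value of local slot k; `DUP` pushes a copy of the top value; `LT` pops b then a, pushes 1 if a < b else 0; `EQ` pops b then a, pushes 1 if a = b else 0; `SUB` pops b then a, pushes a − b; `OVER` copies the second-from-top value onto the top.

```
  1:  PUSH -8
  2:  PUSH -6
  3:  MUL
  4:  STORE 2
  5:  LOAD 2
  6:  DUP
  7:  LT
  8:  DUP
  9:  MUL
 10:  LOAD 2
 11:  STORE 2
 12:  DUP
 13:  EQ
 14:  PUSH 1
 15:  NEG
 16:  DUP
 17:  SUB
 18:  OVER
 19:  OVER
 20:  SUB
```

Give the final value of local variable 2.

PUSH -8  [-8]
PUSH -6  [-8, -6]
MUL      [48]
STORE 2  []
LOAD 2   [48]
DUP      [48, 48]
LT       [0]
DUP      [0, 0]
MUL      [0]
LOAD 2   [0, 48]
STORE 2  [0]
DUP      [0, 0]
EQ       [1]
PUSH 1   [1, 1]
NEG      [1, -1]
DUP      [1, -1, -1]
SUB      [1, 0]
OVER     [1, 0, 1]
OVER     [1, 0, 1, 0]
SUB      [1, 0, 1]

48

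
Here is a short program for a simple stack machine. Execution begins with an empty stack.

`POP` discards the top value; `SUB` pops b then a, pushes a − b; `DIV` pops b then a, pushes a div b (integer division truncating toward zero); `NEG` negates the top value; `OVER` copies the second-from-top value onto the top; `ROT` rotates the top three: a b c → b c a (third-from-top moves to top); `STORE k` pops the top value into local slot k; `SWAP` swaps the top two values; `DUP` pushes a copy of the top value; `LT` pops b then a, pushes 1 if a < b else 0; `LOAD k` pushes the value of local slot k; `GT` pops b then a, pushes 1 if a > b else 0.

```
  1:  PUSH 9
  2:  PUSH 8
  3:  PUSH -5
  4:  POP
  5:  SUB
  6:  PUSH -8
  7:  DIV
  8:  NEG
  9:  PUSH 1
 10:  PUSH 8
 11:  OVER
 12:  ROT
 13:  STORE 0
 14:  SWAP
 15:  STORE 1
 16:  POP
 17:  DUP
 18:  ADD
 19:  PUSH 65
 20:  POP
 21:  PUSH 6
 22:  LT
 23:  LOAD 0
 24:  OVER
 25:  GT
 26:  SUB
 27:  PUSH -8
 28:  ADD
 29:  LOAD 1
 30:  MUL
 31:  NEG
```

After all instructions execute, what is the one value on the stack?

PUSH 9  -> 9
PUSH 8  -> 9 8
PUSH -5 -> 9 8 -5
POP     -> 9 8
SUB     -> 1
PUSH -8 -> 1 -8
DIV     -> 0
NEG     -> 0
PUSH 1  -> 0 1
PUSH 8  -> 0 1 8
OVER    -> 0 1 8 1
ROT     -> 0 8 1 1
STORE 0 -> 0 8 1
SWAP    -> 0 1 8
STORE 1 -> 0 1
POP     -> 0
DUP     -> 0 0
ADD     -> 0
PUSH 65 -> 0 65
POP     -> 0
PUSH 6  -> 0 6
LT      -> 1
LOAD 0  -> 1 1
OVER    -> 1 1 1
GT      -> 1 0
SUB     -> 1
PUSH -8 -> 1 -8
ADD     -> -7
LOAD 1  -> -7 8
MUL     -> -56
NEG     -> 56

56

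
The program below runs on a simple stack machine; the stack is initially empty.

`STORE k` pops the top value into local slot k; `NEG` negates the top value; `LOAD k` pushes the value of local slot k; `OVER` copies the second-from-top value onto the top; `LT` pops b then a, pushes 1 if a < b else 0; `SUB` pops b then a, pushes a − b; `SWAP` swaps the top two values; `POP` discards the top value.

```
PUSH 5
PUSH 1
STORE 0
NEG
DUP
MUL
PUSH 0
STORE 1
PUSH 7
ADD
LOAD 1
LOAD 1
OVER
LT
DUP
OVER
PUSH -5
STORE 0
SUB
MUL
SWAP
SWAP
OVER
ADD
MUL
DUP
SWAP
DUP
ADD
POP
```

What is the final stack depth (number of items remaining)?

PUSH 5  → 5
PUSH 1  → 5 1
STORE 0 → 5
NEG     → -5
DUP     → -5 -5
MUL     → 25
PUSH 0  → 25 0
STORE 1 → 25
PUSH 7  → 25 7
ADD     → 32
LOAD 1  → 32 0
LOAD 1  → 32 0 0
OVER    → 32 0 0 0
LT      → 32 0 0
DUP     → 32 0 0 0
OVER    → 32 0 0 0 0
PUSH -5 → 32 0 0 0 0 -5
STORE 0 → 32 0 0 0 0
SUB     → 32 0 0 0
MUL     → 32 0 0
SWAP    → 32 0 0
SWAP    → 32 0 0
OVER    → 32 0 0 0
ADD     → 32 0 0
MUL     → 32 0
DUP     → 32 0 0
SWAP    → 32 0 0
DUP     → 32 0 0 0
ADD     → 32 0 0
POP     → 32 0

2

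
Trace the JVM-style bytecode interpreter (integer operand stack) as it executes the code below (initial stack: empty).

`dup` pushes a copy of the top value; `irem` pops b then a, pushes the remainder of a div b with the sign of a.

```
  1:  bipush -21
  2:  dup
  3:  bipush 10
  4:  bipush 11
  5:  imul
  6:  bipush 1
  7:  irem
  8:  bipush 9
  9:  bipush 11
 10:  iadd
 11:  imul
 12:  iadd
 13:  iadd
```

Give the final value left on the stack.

-42

bipush -21 → [-21]
dup        → [-21, -21]
bipush 10  → [-21, -21, 10]
bipush 11  → [-21, -21, 10, 11]
imul       → [-21, -21, 110]
bipush 1   → [-21, -21, 110, 1]
irem       → [-21, -21, 0]
bipush 9   → [-21, -21, 0, 9]
bipush 11  → [-21, -21, 0, 9, 11]
iadd       → [-21, -21, 0, 20]
imul       → [-21, -21, 0]
iadd       → [-21, -21]
iadd       → [-42]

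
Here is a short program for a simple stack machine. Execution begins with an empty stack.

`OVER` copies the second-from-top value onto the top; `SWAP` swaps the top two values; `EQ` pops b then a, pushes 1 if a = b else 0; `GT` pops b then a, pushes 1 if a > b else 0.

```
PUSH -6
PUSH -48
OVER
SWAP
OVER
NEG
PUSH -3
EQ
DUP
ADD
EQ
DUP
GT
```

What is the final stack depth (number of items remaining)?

3

PUSH -6  -> [-6]
PUSH -48 -> [-6, -48]
OVER     -> [-6, -48, -6]
SWAP     -> [-6, -6, -48]
OVER     -> [-6, -6, -48, -6]
NEG      -> [-6, -6, -48, 6]
PUSH -3  -> [-6, -6, -48, 6, -3]
EQ       -> [-6, -6, -48, 0]
DUP      -> [-6, -6, -48, 0, 0]
ADD      -> [-6, -6, -48, 0]
EQ       -> [-6, -6, 0]
DUP      -> [-6, -6, 0, 0]
GT       -> [-6, -6, 0]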